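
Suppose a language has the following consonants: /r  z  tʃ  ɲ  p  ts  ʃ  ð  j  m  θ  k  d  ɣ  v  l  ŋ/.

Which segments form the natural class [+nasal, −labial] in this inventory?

ɲ, ŋ

First, the [+nasal] segments are /ɲ, m, ŋ/.
Then [−labial] leaves /ɲ, ŋ/.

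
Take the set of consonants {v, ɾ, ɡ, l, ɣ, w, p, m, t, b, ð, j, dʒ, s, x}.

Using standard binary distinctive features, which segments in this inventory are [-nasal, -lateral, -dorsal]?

v, ɾ, p, t, b, ð, dʒ, s

Eliminate segments failing any feature: /ɡ, ɣ, w, j, x/ are [+dorsal]; /l/ is [+lateral]; /m/ is [+nasal]. The remaining /v, ɾ, p, t, b, ð, dʒ, s/ satisfy [-nasal], [-lateral], [-dorsal].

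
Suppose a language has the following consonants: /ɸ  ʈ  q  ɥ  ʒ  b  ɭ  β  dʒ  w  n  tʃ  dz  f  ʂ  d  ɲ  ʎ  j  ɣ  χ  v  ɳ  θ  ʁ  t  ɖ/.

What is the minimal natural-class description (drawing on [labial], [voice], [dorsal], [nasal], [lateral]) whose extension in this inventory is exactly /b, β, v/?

The class [+voice], [+labial], [−dorsal] has exactly /b, β, v/ as its extension in this inventory. No smaller conjunction from the listed features achieves this: [+labial, −dorsal] alone would also admit /ɸ, f/; [+voice, −dorsal] alone would also admit /ʒ, ɭ, dʒ, n, …/; [+voice, +labial] alone would also admit /ɥ, w/; and checking the remaining two-feature bundles turns up none with this extension.

[+voice, +labial, −dorsal]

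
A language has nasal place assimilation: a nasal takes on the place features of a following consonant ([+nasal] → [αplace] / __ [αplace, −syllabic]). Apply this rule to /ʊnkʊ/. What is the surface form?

[ʊŋkʊ]

In /ʊnkʊ/, the nasal /n/ precedes /k/, which is [+dorsal]. The nasal assimilates in place, becoming the [+dorsal] nasal /ŋ/. The surface form is [ʊŋkʊ].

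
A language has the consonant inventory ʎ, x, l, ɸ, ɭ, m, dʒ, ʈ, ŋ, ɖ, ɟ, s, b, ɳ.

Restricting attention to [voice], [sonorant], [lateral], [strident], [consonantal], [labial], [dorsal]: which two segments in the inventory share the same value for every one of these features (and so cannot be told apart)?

l, ɭ

/l/ (alveolar lateral approximant) and /ɭ/ (retroflex lateral approximant) are both [+voice], [+sonorant], [+lateral], [−strident], [+consonantal], [−labial], [−dorsal], so none of the listed features separates them. (They do differ in [anterior], which is not among the given features.) Every other pair in the inventory differs on at least one listed feature.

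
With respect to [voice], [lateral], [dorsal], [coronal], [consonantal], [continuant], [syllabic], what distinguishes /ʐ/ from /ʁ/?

[coronal], [dorsal]

The two segments share [+voice], [−lateral], [+consonantal], [+continuant], [−syllabic]. The only features from the list on which they differ: /ʐ/ is [+coronal] while /ʁ/ is [−coronal]; /ʐ/ is [−dorsal] while /ʁ/ is [+dorsal].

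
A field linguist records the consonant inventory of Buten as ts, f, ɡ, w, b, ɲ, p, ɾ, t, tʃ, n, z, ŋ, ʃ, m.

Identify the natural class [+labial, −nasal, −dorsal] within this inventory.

Checking each segment against [+labial], [−nasal], [−dorsal]: /f/ (voiceless labiodental fricative), /b/ (voiced bilabial stop), /p/ (voiceless bilabial stop) satisfy every feature; every other segment in the inventory fails at least one.

f, b, p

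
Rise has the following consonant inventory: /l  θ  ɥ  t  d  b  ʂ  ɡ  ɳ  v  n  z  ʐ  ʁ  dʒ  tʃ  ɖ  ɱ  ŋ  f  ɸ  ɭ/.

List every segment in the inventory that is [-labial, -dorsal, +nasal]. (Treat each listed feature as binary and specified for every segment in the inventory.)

ɳ, n

Eliminate segments failing any feature: /l, θ, t, d, ʂ, z, ʐ, dʒ, tʃ, ɖ, ɭ/ are [-nasal]; /ɥ, b, v, ɱ, f, ɸ/ are [+labial]; /ɡ, ʁ, ŋ/ are [+dorsal]. The remaining /ɳ, n/ satisfy [-labial], [-dorsal], [+nasal].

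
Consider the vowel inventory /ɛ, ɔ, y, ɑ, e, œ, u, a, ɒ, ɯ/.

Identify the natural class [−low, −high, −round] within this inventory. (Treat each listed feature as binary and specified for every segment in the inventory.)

First, the [−low] segments are /ɛ, ɔ, y, e, œ, u, ɯ/.
Within that set, [−high] gives /ɛ, ɔ, e, œ/.
Of those, [−round] leaves /ɛ, e/.

ɛ, e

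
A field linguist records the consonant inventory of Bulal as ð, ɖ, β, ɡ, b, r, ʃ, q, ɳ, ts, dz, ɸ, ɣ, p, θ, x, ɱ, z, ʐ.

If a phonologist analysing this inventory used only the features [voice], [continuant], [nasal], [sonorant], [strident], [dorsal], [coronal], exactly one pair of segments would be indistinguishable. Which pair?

z, ʐ

/z/ (voiced alveolar fricative) and /ʐ/ (voiced retroflex fricative) are both [+voice], [+continuant], [−nasal], [−sonorant], [+strident], [−dorsal], [+coronal], so none of the listed features separates them. (They do differ in [anterior], which is not among the given features.) Every other pair in the inventory differs on at least one listed feature.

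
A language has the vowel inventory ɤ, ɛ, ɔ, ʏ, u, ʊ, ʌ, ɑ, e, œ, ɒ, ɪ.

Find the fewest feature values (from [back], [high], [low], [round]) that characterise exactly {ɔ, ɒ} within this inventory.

/ɔ, ɒ/ are all [−high], [+back], [+round], and no other segment in the inventory matches all three values. Dropping any one of them over-generates: [+back, +round] alone would also admit /u, ʊ/; [−high, +round] alone would also admit /œ/; [−high, +back] alone would also admit /ɤ, ʌ, ɑ/. No other combination of two listed features picks out exactly this set either, so fewer than three features will not do.

[−high, +back, +round]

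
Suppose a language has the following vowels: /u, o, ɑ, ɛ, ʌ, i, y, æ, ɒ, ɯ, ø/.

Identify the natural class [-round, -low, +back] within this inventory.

ʌ, ɯ

Eliminate segments failing any feature: /u, o, y, ɒ, ø/ are [+round]; /ɑ, æ/ are [+low]; /ɛ, i/ are [-back]. The remaining /ʌ, ɯ/ satisfy [-round], [-low], [+back].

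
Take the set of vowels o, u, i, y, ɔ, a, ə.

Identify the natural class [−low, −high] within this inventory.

o, ɔ, ə

Eliminate segments failing any feature: /u, i, y/ are [+high]; /a/ is [+low]. The remaining /o, ɔ, ə/ satisfy [−low], [−high].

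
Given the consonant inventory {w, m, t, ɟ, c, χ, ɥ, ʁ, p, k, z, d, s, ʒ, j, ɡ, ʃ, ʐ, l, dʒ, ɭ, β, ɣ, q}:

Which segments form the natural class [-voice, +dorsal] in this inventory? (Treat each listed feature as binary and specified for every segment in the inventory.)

Eliminate segments failing any feature: /w, m, ɟ, ɥ, ʁ, z, d, ʒ, j, ɡ, ʐ, l, dʒ, ɭ, β, ɣ/ are [+voice]; /t, p, s, ʃ/ are [-dorsal]. The remaining /c, χ, k, q/ satisfy [-voice], [+dorsal].

c, χ, k, q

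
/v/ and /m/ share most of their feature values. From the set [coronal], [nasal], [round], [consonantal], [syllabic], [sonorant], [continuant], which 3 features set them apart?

The two segments share [-coronal], [-round], [+consonantal], [-syllabic]. The only features from the list on which they differ: /v/ is [-sonorant] while /m/ is [+sonorant]; /v/ is [-nasal] while /m/ is [+nasal]; /v/ is [+continuant] while /m/ is [-continuant].

[sonorant], [nasal], [continuant]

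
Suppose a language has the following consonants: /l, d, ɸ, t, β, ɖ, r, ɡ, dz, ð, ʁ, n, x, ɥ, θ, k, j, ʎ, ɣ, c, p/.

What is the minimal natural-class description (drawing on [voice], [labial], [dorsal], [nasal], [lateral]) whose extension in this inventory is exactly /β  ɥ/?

[+voice, +labial]

Every target segment is [+voice], [+labial]; each remaining inventory member fails at least one of these. Each conjunct is needed — [+labial] alone would also admit /ɸ, p/; [+voice] alone would also admit /l, d, ɖ, r, …/ — and no other single listed feature has exactly this extension, so two is the minimum.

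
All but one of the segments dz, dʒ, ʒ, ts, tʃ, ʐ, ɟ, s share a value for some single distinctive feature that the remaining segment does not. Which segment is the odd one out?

ɟ

/ʒ, tʃ, ts, dʒ, s, ʐ, dz/ are all [+strident], but /ɟ/ (voiced palatal stop) is [−strident]. No other single segment can be removed to leave a set sharing one feature value that the removed segment lacks, so /ɟ/ is the odd one out.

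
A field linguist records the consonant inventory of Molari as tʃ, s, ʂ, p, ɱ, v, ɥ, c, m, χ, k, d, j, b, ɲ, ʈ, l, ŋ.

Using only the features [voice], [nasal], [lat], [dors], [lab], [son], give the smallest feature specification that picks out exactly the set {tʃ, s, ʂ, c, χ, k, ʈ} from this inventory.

[-voice, -lab]

/tʃ, s, ʂ, c, χ, k, ʈ/ are all [-voice], [-labial], and no other segment in the inventory matches both values. Dropping any one of them over-generates: [-labial] alone would also admit /d, j, ɲ, l, …/; [-voice] alone would also admit /p/. No other single listed feature picks out exactly this set either, so fewer than two features will not do.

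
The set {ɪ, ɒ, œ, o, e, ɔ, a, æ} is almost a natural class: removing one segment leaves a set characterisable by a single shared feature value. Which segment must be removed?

[high] groups all but one: /œ, o, ɔ, æ, a, ɒ, e/ share [−high] while /ɪ/ (high front unrounded lax vowel) alone is [+high]. Removing any other segment would not leave a single-feature class that excludes it.

ɪ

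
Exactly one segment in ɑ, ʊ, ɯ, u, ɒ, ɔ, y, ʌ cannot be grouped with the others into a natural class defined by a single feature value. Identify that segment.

The remaining segments after removing /y/ share [+back]; /y/ (high front rounded tense vowel) is [−back]. For every other candidate removal, the leftover set fails to share any single feature value that the removed segment lacks.

y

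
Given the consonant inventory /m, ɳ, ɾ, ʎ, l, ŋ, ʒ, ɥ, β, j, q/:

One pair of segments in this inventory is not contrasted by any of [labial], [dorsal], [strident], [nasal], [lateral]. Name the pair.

j, q

/j/ (palatal glide) and /q/ (voiceless uvular stop) are both [-labial], [+dorsal], [-strident], [-nasal], [-lateral], so none of the listed features separates them. (They do differ in [sonorant], [voice], [continuant], [high] and [back], which are not among the given features.) Every other pair in the inventory differs on at least one listed feature.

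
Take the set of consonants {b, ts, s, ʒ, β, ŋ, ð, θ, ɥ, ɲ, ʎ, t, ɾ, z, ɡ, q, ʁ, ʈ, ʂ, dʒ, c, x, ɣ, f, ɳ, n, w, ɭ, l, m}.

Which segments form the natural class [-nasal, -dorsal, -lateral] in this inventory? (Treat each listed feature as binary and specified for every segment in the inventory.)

First, the [-nasal] segments are /b, ts, s, ʒ, β, ð, θ, ɥ, ʎ, t, ɾ, z, ɡ, q, ʁ, ʈ, ʂ, dʒ, c, x, ɣ, f, w, ɭ, l/.
Within that set, [-dorsal] gives /b, ts, s, ʒ, β, ð, θ, t, ɾ, z, ʈ, ʂ, dʒ, f, ɭ, l/.
Among these, [-lateral] leaves /b, ts, s, ʒ, β, ð, θ, t, ɾ, z, ʈ, ʂ, dʒ, f/.

b, ts, s, ʒ, β, ð, θ, t, ɾ, z, ʈ, ʂ, dʒ, f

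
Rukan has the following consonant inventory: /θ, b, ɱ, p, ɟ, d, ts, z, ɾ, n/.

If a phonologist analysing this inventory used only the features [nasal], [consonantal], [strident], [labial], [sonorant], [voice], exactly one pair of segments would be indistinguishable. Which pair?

On the given features, /ɟ/ and /d/ have an identical profile: [−nasal], [+consonantal], [−strident], [−labial], [−sonorant], [+voice]. No other two segments in the inventory coincide on all 6 features. (They do differ in [dorsal], which is not among the given features.)

ɟ, d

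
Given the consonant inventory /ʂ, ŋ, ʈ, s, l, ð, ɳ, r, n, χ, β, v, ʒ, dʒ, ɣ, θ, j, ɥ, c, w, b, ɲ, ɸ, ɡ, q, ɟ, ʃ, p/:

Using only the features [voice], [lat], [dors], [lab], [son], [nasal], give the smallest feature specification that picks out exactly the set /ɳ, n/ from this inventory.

[+nasal, −dors]

The class [+nasal], [−dorsal] has exactly /ɳ, n/ as its extension in this inventory. No smaller conjunction from the listed features achieves this: [−dorsal] alone would also admit /ʂ, ʈ, s, l, …/; [+nasal] alone would also admit /ŋ, ɲ/; and checking the remaining single features turns up none with this extension.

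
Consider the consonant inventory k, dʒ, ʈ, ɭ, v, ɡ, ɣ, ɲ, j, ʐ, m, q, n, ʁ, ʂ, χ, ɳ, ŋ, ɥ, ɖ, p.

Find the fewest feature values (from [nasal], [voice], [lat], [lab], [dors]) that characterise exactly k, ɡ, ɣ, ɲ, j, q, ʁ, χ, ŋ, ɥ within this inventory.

[+dors]

/k, ɡ, ɣ, ɲ, j, q, ʁ, χ, ŋ, ɥ/ are exactly the [+dorsal] segments in the inventory, so a single feature suffices.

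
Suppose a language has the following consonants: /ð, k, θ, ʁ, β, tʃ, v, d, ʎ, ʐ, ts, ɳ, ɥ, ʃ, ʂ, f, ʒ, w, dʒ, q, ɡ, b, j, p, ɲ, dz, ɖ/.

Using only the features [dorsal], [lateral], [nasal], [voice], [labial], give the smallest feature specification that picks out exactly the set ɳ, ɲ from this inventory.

The target set is precisely the extension of [+nasal] in this inventory.

[+nasal]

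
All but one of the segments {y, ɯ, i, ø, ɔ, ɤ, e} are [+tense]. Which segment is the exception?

/ɔ/ is the mid back rounded lax vowel, which is [−tense]; the rest — /e, ø, ɯ, y, i, ɤ/ — are [+tense].

ɔ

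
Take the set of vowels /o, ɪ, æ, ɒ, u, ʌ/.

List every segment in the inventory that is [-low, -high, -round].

ʌ

Checking each segment against [-low], [-high], [-round]: /ʌ/ (mid back unrounded lax vowel) satisfies every feature; every other segment in the inventory fails at least one.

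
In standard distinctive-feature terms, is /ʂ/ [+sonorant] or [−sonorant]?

As the voiceless retroflex fricative, /ʂ/ is [−sonorant].

[−sonorant]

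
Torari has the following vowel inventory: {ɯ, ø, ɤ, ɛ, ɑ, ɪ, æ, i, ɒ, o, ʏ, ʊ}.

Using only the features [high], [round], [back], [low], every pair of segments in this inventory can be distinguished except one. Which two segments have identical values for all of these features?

/i/ (high front unrounded tense vowel) and /ɪ/ (high front unrounded lax vowel) are both [+high], [−round], [−back], [−low], so none of the listed features separates them. (They do differ in [tense], which is not among the given features.) Every other pair in the inventory differs on at least one listed feature.

i, ɪ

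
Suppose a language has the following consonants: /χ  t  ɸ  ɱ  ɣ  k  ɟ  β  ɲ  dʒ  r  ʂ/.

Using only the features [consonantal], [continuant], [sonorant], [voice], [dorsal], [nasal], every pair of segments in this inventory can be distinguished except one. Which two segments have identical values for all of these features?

ɸ, ʂ

Both /ɸ/ and /ʂ/ are [+consonantal], [+continuant], [−sonorant], [−voice], [−dorsal], [−nasal]. Since the list omits [strident], [labial] and [coronal] — which do distinguish the voiceless bilabial fricative from the voiceless retroflex fricative — this pair collapses; all other pairs remain distinct.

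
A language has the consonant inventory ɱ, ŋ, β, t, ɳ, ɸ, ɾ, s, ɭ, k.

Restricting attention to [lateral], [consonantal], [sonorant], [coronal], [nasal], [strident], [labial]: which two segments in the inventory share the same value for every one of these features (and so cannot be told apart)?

On the given features, /ɸ/ and /β/ have an identical profile: [-lateral], [+consonantal], [-sonorant], [-coronal], [-nasal], [-strident], [+labial]. No other two segments in the inventory coincide on all 7 features. (They do differ in [voice], which is not among the given features.)

ɸ, β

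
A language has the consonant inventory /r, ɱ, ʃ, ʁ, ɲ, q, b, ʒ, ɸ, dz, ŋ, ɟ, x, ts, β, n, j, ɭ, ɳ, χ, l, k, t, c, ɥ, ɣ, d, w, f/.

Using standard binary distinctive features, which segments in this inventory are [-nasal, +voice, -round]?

r, ʁ, b, ʒ, dz, ɟ, β, j, ɭ, l, ɣ, d

Eliminate segments failing any feature: /ɱ, ɲ, ŋ, n, ɳ/ are [+nasal]; /ʃ, q, ɸ, x, ts, χ, k, t, c, f/ are [-voice]; /ɥ, w/ are [+round]. The remaining /r, ʁ, b, ʒ, dz, ɟ, β, j, ɭ, l, ɣ, d/ satisfy [-nasal], [+voice], [-round].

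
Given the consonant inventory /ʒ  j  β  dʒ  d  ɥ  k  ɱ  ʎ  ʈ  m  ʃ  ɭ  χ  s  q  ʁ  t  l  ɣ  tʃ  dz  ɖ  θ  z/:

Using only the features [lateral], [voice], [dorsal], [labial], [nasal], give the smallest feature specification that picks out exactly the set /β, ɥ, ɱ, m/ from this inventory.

Every target segment is [+labial] and no other inventory member is, so one feature is enough.

[+labial]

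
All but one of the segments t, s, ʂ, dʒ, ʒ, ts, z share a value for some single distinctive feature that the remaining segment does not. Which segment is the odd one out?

t

[strident] groups all but one: /ʂ, z, dʒ, s, ʒ, ts/ share [+strident] while /t/ (voiceless alveolar stop) alone is [−strident]. Removing any other segment would not leave a single-feature class that excludes it.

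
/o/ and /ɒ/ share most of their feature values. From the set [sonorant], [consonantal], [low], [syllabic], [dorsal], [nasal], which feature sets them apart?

[low]

/o/ (mid back rounded tense vowel) and /ɒ/ (low back rounded vowel) agree on [+sonorant], [−consonantal], [+syllabic], [+dorsal], [−nasal]. They differ on [low] (/o/ [−], /ɒ/ [+]).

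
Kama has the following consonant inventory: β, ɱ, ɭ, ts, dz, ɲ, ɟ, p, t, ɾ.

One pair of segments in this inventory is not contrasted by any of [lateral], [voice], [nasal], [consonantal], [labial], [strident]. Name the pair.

On the given features, /ɾ/ and /ɟ/ have an identical profile: [-lateral], [+voice], [-nasal], [+consonantal], [-labial], [-strident]. No other two segments in the inventory coincide on all 6 features. (They do differ in [sonorant] and [dorsal], which are not among the given features.)

ɾ, ɟ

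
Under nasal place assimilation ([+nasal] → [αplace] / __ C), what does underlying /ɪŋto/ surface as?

The only nasal preceding a consonant is /ŋ/ before /t/. /t/ is [+coronal], so /ŋ/ → /n/, giving [ɪnto].

[ɪnto]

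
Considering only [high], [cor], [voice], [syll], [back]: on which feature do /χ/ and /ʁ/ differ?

[voice]

The two segments share [−high], [−coronal], [−syllabic], [+back]. The only feature from the list on which they differ: /χ/ is [−voice] while /ʁ/ is [+voice].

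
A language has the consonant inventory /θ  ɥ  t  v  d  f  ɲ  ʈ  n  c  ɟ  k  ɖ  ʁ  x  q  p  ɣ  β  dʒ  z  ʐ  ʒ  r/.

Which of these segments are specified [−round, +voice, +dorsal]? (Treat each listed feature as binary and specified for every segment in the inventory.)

ɲ, ɟ, ʁ, ɣ

Eliminate segments failing any feature: /θ, t, f, ʈ, c, k, x, q, p/ are [−voice]; /ɥ/ is [+round]; /v, d, n, ɖ, β, dʒ, z, ʐ, ʒ, r/ are [−dorsal]. The remaining /ɲ, ɟ, ʁ, ɣ/ satisfy [−round], [+voice], [+dorsal].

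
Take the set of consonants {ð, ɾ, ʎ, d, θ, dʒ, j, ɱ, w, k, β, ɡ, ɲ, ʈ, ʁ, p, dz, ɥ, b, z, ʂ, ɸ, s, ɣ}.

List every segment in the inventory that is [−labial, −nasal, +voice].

ð, ɾ, ʎ, d, dʒ, j, ɡ, ʁ, dz, z, ɣ

Checking each segment against [−labial], [−nasal], [+voice]: /ð/ (voiced dental fricative), /ɾ/ (alveolar tap), /ʎ/ (palatal lateral approximant), /d/ (voiced alveolar stop), /dʒ/ (voiced postalveolar affricate), /j/ (palatal glide), among others, satisfy every feature; every other segment in the inventory fails at least one.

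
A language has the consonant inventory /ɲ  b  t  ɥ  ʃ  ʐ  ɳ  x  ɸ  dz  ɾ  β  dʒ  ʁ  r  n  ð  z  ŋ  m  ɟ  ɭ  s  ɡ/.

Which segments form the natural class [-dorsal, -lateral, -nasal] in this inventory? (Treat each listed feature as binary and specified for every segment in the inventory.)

Eliminate segments failing any feature: /ɲ, ɥ, x, ʁ, ŋ, ɟ, ɡ/ are [+dorsal]; /ɳ, n, m/ are [+nasal]; /ɭ/ is [+lateral]. The remaining /b, t, ʃ, ʐ, ɸ, dz, ɾ, β, dʒ, r, ð, z, s/ satisfy [-dorsal], [-lateral], [-nasal].

b, t, ʃ, ʐ, ɸ, dz, ɾ, β, dʒ, r, ð, z, s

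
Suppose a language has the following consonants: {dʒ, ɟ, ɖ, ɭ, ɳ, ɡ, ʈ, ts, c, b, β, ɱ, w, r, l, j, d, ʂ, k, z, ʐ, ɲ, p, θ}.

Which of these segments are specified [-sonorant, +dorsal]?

The [-sonorant] segments are /dʒ, ɟ, ɖ, ɡ, ʈ, ts, c, b, β, d, ʂ, k, z, ʐ, p, θ/.
Of those, [+dorsal] leaves /ɟ, ɡ, c, k/.

ɟ, ɡ, c, k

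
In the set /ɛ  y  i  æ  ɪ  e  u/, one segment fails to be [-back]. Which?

u

/u/ is the high back rounded tense vowel, which is [+back]; the rest — /æ, y, e, i, ɛ, ɪ/ — are [-back].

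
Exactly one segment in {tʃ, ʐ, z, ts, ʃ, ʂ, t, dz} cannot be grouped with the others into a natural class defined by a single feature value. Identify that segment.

t

The remaining segments after removing /t/ share [+strident]; /t/ (voiceless alveolar stop) is [−strident]. For every other candidate removal, the leftover set fails to share any single feature value that the removed segment lacks.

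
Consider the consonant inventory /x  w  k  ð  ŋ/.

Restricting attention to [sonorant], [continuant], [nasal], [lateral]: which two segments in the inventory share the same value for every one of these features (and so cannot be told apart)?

ð, x

/ð/ (voiced dental fricative) and /x/ (voiceless velar fricative) are both [−sonorant], [+continuant], [−nasal], [−lateral], so none of the listed features separates them. (They do differ in [voice], [coronal] and [dorsal], which are not among the given features.) Every other pair in the inventory differs on at least one listed feature.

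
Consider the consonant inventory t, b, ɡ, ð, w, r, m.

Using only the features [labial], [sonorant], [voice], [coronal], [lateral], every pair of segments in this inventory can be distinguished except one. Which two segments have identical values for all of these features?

/w/ (labial-velar glide) and /m/ (bilabial nasal) are both [+labial], [+sonorant], [+voice], [-coronal], [-lateral], so none of the listed features separates them. (They do differ in [nasal], [continuant], [round] and [dorsal], which are not among the given features.) Every other pair in the inventory differs on at least one listed feature.

w, m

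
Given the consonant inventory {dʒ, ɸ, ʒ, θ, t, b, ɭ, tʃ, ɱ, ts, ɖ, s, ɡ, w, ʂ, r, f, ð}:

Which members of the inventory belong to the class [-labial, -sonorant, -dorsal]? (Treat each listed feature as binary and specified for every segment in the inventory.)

dʒ, ʒ, θ, t, tʃ, ts, ɖ, s, ʂ, ð

First, the [-labial] segments are /dʒ, ʒ, θ, t, ɭ, tʃ, ts, ɖ, s, ɡ, ʂ, r, ð/.
Among these, [-sonorant] gives /dʒ, ʒ, θ, t, tʃ, ts, ɖ, s, ɡ, ʂ, ð/.
Among these, [-dorsal] leaves /dʒ, ʒ, θ, t, tʃ, ts, ɖ, s, ʂ, ð/.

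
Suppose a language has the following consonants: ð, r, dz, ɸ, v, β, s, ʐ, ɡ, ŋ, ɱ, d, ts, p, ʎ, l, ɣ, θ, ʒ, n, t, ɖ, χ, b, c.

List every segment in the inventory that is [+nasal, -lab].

ŋ, n

Eliminate segments failing any feature: /ð, r, dz, ɸ, v, β, s, ʐ, ɡ, d, ts, p, ʎ, l, ɣ, θ, ʒ, t, ɖ, χ, b, c/ are [-nasal]; /ɱ/ is [+labial]. The remaining /ŋ, n/ satisfy [+nasal], [-labial].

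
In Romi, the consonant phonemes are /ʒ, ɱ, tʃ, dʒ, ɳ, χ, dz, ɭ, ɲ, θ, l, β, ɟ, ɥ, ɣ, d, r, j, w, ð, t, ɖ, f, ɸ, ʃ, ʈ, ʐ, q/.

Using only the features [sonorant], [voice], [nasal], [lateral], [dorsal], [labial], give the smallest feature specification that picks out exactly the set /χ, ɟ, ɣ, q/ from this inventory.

The class [−sonorant], [+dorsal] has exactly /χ, ɟ, ɣ, q/ as its extension in this inventory. No smaller conjunction from the listed features achieves this: [+dorsal] alone would also admit /ɲ, ɥ, j, w/; [−sonorant] alone would also admit /ʒ, tʃ, dʒ, dz, …/; and checking the remaining single features turns up none with this extension.

[−sonorant, +dorsal]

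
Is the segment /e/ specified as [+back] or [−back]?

[−back]

/e/ is the mid front unrounded tense vowel. The feature [back] marks segments produced with the tongue body retracted; /e/ lacks this property, so it is [−back].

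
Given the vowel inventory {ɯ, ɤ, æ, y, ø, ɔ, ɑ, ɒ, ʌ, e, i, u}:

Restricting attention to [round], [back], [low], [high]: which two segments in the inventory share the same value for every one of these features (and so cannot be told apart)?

ʌ, ɤ

Both /ʌ/ and /ɤ/ are [−round], [+back], [−low], [−high]. Since the list omits [tense] — which does distinguish the mid back unrounded lax vowel from the mid back unrounded tense vowel — this pair collapses; all other pairs remain distinct.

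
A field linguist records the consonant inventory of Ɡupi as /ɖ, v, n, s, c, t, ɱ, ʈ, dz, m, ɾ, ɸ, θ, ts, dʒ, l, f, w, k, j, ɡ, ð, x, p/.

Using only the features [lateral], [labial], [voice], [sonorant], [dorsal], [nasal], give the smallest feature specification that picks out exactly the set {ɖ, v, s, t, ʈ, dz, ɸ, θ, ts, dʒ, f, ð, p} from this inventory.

[-sonorant, -dorsal]

The class [-sonorant], [-dorsal] has exactly /ɖ, v, s, t, ʈ, dz, ɸ, θ, ts, dʒ, f, ð, p/ as its extension in this inventory. No smaller conjunction from the listed features achieves this: [-dorsal] alone would also admit /n, ɱ, m, ɾ, …/; [-sonorant] alone would also admit /c, k, ɡ, x/; and checking the remaining single features turns up none with this extension.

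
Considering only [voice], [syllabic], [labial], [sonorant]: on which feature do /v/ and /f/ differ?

The two segments share [-syllabic], [+labial], [-sonorant]. The only feature from the list on which they differ: /v/ is [+voice] while /f/ is [-voice].

[voice]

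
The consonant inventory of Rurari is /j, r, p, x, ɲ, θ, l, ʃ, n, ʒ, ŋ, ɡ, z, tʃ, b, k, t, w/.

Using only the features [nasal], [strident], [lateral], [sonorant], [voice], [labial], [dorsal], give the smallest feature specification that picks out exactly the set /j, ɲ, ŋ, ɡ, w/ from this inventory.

[+voice, +dorsal]

/j, ɲ, ŋ, ɡ, w/ are all [+voice], [+dorsal], and no other segment in the inventory matches both values. Dropping any one of them over-generates: [+dorsal] alone would also admit /x, k/; [+voice] alone would also admit /r, l, n, ʒ, …/. No other single listed feature picks out exactly this set either, so fewer than two features will not do.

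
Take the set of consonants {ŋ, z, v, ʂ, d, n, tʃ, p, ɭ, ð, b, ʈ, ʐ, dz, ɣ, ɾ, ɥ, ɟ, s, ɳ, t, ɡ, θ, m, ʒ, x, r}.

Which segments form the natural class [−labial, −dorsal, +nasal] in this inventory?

Checking each segment against [−labial], [−dorsal], [+nasal]: /n/ (alveolar nasal), /ɳ/ (retroflex nasal) satisfy every feature; every other segment in the inventory fails at least one.

n, ɳ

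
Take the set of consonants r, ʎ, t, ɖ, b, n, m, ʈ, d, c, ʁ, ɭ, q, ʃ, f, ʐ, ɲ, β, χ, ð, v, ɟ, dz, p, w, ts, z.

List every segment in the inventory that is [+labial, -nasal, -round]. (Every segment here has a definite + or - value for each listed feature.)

b, f, β, v, p

Among the inventory, the [+labial] segments are /b, m, f, β, v, p, w/.
Within that set, [-nasal] gives /b, f, β, v, p, w/.
Among these, [-round] leaves /b, f, β, v, p/.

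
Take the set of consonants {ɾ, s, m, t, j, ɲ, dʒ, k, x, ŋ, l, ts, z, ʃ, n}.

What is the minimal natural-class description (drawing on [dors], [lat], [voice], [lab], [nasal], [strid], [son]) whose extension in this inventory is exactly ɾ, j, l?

[+son, −nasal]

The class [+sonorant], [−nasal] has exactly /ɾ, j, l/ as its extension in this inventory. No smaller conjunction from the listed features achieves this: [−nasal] alone would also admit /s, t, dʒ, k, …/; [+sonorant] alone would also admit /m, ɲ, ŋ, n/; and checking the remaining single features turns up none with this extension.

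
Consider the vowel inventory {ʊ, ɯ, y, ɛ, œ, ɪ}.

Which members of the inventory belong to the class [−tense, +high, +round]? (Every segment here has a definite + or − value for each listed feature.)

Checking each segment against [−tense], [+high], [+round]: /ʊ/ (high back rounded lax vowel) satisfies every feature; every other segment in the inventory fails at least one.

ʊ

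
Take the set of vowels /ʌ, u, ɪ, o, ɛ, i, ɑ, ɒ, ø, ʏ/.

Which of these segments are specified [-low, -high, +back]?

Among the inventory, the [-low] segments are /ʌ, u, ɪ, o, ɛ, i, ø, ʏ/.
Intersecting with [-high] gives /ʌ, o, ɛ, ø/.
Of those, [+back] leaves /ʌ, o/.

ʌ, o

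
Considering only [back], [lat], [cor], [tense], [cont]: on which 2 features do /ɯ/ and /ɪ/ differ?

[back], [tense]

The two segments share [−lateral], [−coronal], [+continuant]. The only features from the list on which they differ: /ɯ/ is [+back] while /ɪ/ is [−back]; /ɯ/ is [+tense] while /ɪ/ is [−tense].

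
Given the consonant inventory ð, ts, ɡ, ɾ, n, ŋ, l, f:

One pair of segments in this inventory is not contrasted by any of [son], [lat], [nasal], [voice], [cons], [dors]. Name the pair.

On the given features, /f/ and /ts/ have an identical profile: [-sonorant], [-lateral], [-nasal], [-voice], [+consonantal], [-dorsal]. No other two segments in the inventory coincide on all 6 features. (They do differ in [continuant], [labial] and [coronal], which are not among the given features.)

f, ts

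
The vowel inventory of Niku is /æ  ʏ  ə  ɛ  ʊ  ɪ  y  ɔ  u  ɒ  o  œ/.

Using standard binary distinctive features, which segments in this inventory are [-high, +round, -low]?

Eliminate segments failing any feature: /æ, ə, ɛ/ are [-round]; /ʏ, ʊ, ɪ, y, u/ are [+high]; /ɒ/ is [+low]. The remaining /ɔ, o, œ/ satisfy [-high], [+round], [-low].

ɔ, o, œ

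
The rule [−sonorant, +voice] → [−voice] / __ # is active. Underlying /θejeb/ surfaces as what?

The only segment in the rule's environment that also matches [−sonorant, +voice] is /b/. Applying [−voice] turns the voiced bilabial stop into /p/ (voiceless bilabial stop), giving [θejep].

[θejep]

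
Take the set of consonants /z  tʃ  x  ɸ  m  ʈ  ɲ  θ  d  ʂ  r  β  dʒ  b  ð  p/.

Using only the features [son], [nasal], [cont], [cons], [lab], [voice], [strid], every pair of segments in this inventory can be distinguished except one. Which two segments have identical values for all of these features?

θ, x

On the given features, /θ/ and /x/ have an identical profile: [-sonorant], [-nasal], [+continuant], [+consonantal], [-labial], [-voice], [-strident]. No other two segments in the inventory coincide on all 7 features. (They do differ in [coronal] and [dorsal], which are not among the given features.)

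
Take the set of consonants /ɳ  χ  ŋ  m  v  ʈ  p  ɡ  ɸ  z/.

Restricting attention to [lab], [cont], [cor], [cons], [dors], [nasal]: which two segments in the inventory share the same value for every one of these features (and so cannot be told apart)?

ɸ, v

Both /ɸ/ and /v/ are [+labial], [+continuant], [-coronal], [+consonantal], [-dorsal], [-nasal]. Since the list omits [voice] — which does distinguish the voiceless bilabial fricative from the voiced labiodental fricative — this pair collapses; all other pairs remain distinct.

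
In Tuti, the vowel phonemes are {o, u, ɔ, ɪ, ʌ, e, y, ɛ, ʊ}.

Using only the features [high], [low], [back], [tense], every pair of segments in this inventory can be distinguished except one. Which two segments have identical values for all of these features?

ɔ, ʌ

Both /ɔ/ and /ʌ/ are [−high], [−low], [+back], [−tense]. Since the list omits [labial] and [round] — which do distinguish the mid back rounded lax vowel from the mid back unrounded lax vowel — this pair collapses; all other pairs remain distinct.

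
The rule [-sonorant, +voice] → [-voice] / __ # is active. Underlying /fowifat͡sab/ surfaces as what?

The only segment in the rule's environment that also matches [-sonorant, +voice] is /b/. Applying [-voice] turns the voiced bilabial stop into /p/ (voiceless bilabial stop), giving [fowifat͡sap].

[fowifat͡sap]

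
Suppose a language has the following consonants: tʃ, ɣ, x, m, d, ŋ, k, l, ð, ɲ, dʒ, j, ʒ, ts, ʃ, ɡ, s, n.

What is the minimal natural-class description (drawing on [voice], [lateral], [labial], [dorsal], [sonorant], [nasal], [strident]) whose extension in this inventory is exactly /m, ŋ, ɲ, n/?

[+nasal]

Every target segment is [+nasal] and no other inventory member is, so one feature is enough.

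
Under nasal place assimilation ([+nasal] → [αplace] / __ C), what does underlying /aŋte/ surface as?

The only nasal preceding a consonant is /ŋ/ before /t/. /t/ is [+coronal], so /ŋ/ → /n/, giving [ante].

[ante]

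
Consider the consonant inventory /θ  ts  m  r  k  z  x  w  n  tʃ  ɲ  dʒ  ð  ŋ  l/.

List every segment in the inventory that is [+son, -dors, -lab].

The [+sonorant] segments are /m, r, w, n, ɲ, ŋ, l/.
Among these, [-dorsal] gives /m, r, n, l/.
Among these, [-labial] leaves /r, n, l/.

r, n, l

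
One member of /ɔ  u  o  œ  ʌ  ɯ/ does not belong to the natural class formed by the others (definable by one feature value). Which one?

The remaining segments after removing /œ/ share [+back]; /œ/ (mid front rounded lax vowel) is [−back]. For every other candidate removal, the leftover set fails to share any single feature value that the removed segment lacks.

œ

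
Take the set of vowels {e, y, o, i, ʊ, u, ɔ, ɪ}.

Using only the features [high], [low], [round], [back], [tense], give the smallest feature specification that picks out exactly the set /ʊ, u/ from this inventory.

/ʊ, u/ are all [+high], [+back], and no other segment in the inventory matches both values. Dropping any one of them over-generates: [+back] alone would also admit /o, ɔ/; [+high] alone would also admit /y, i, ɪ/. No other single listed feature picks out exactly this set either, so fewer than two features will not do.

[+high, +back]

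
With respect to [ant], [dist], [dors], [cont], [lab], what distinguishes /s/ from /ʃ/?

[anterior], [distributed]

/s/ (voiceless alveolar fricative) and /ʃ/ (voiceless postalveolar fricative) agree on [−dorsal], [+continuant], [−labial]. They differ on [anterior] (/s/ [+], /ʃ/ [−]), [distributed] (/s/ [−], /ʃ/ [+]).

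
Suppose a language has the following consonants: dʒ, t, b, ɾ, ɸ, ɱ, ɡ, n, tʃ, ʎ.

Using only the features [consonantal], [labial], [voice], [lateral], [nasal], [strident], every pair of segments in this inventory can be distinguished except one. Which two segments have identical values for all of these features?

On the given features, /ɾ/ and /ɡ/ have an identical profile: [+consonantal], [-labial], [+voice], [-lateral], [-nasal], [-strident]. No other two segments in the inventory coincide on all 6 features. (They do differ in [sonorant], [coronal] and [dorsal], which are not among the given features.)

ɾ, ɡ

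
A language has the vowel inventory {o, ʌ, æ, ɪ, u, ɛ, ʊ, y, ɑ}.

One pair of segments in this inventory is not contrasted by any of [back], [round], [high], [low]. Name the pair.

On the given features, /u/ and /ʊ/ have an identical profile: [+back], [+round], [+high], [-low]. No other two segments in the inventory coincide on all 4 features. (They do differ in [tense], which is not among the given features.)

u, ʊ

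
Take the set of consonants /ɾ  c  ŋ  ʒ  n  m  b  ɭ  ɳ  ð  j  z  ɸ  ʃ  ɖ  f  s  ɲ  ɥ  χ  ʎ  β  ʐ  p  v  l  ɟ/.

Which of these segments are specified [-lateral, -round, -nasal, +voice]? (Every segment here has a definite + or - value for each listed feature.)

ɾ, ʒ, b, ð, j, z, ɖ, β, ʐ, v, ɟ

Eliminate segments failing any feature: /c, ɸ, ʃ, f, s, χ, p/ are [-voice]; /ŋ, n, m, ɳ, ɲ/ are [+nasal]; /ɭ, ʎ, l/ are [+lateral]; /ɥ/ is [+round]. The remaining /ɾ, ʒ, b, ð, j, z, ɖ, β, ʐ, v, ɟ/ satisfy [-lateral], [-round], [-nasal], [+voice].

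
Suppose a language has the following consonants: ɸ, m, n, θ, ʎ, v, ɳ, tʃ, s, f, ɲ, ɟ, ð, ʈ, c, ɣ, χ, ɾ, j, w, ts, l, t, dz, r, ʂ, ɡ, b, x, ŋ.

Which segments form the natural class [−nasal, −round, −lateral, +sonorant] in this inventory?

ɾ, j, r

Eliminate segments failing any feature: /ɸ, θ, v, tʃ, s, f, ɟ, ð, ʈ, c, ɣ, χ, ts, t, dz, ʂ, ɡ, b, x/ are [−sonorant]; /m, n, ɳ, ɲ, ŋ/ are [+nasal]; /ʎ, l/ are [+lateral]; /w/ is [+round]. The remaining /ɾ, j, r/ satisfy [−nasal], [−round], [−lateral], [+sonorant].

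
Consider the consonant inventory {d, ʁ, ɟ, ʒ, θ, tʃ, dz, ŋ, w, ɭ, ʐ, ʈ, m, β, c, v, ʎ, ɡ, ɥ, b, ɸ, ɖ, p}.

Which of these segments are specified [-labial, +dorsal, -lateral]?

ʁ, ɟ, ŋ, c, ɡ

Eliminate segments failing any feature: /d, ʒ, θ, tʃ, dz, ɭ, ʐ, ʈ, ɖ/ are [-dorsal]; /w, m, β, v, ɥ, b, ɸ, p/ are [+labial]; /ʎ/ is [+lateral]. The remaining /ʁ, ɟ, ŋ, c, ɡ/ satisfy [-labial], [+dorsal], [-lateral].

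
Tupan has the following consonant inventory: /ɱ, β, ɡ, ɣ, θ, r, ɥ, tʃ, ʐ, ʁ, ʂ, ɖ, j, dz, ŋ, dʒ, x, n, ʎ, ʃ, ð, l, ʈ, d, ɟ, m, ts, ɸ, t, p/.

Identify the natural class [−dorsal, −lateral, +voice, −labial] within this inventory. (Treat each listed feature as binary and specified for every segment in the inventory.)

r, ʐ, ɖ, dz, dʒ, n, ð, d

First, the [−dorsal] segments are /ɱ, β, θ, r, tʃ, ʐ, ʂ, ɖ, dz, dʒ, n, ʃ, ð, l, ʈ, d, m, ts, ɸ, t, p/.
Of those, [−lateral] gives /ɱ, β, θ, r, tʃ, ʐ, ʂ, ɖ, dz, dʒ, n, ʃ, ð, ʈ, d, m, ts, ɸ, t, p/.
Among these, [+voice] gives /ɱ, β, r, ʐ, ɖ, dz, dʒ, n, ð, d, m/.
Among these, [−labial] leaves /r, ʐ, ɖ, dz, dʒ, n, ð, d/.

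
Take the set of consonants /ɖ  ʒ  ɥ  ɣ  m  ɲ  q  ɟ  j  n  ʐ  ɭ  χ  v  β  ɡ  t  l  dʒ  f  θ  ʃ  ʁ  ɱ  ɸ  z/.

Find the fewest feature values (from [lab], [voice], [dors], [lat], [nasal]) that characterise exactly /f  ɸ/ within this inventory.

Every target segment is [-voice], [+labial]; each remaining inventory member fails at least one of these. Each conjunct is needed — [+labial] alone would also admit /ɥ, m, v, β, …/; [-voice] alone would also admit /q, χ, t, θ, …/ — and no other single listed feature has exactly this extension, so two is the minimum.

[-voice, +lab]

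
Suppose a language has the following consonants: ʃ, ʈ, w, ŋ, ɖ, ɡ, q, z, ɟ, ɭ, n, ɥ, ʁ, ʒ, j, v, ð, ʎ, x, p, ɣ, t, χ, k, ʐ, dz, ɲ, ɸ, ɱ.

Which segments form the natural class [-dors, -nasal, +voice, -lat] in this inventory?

ɖ, z, ʒ, v, ð, ʐ, dz

Among the inventory, the [-dorsal] segments are /ʃ, ʈ, ɖ, z, ɭ, n, ʒ, v, ð, p, t, ʐ, dz, ɸ, ɱ/.
Of those, [-nasal] gives /ʃ, ʈ, ɖ, z, ɭ, ʒ, v, ð, p, t, ʐ, dz, ɸ/.
Of those, [+voice] gives /ɖ, z, ɭ, ʒ, v, ð, ʐ, dz/.
Within that set, [-lateral] leaves /ɖ, z, ʒ, v, ð, ʐ, dz/.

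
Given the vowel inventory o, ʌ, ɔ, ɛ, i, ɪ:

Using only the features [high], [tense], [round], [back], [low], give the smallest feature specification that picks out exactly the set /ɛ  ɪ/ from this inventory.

[−back, −tense]

/ɛ, ɪ/ are all [−back], [−tense], and no other segment in the inventory matches both values. Dropping any one of them over-generates: [−tense] alone would also admit /ʌ, ɔ/; [−back] alone would also admit /i/. No other single listed feature picks out exactly this set either, so fewer than two features will not do.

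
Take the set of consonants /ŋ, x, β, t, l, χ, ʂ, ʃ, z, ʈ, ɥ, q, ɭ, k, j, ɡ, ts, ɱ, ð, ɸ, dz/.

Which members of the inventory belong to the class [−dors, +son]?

Checking each segment against [−dorsal], [+sonorant]: /l/ (alveolar lateral approximant), /ɭ/ (retroflex lateral approximant), /ɱ/ (labiodental nasal) satisfy every feature; every other segment in the inventory fails at least one.

l, ɭ, ɱ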